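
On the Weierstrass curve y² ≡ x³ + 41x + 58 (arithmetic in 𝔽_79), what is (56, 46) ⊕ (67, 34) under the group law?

(61, 60)

(56, 46) + (67, 34). λ = (34 - 46)/(67 - 56) ≡ 67/11 mod 79. 11⁻¹ ≡ 36 (mod 79), so λ ≡ 42.
  x = λ² - 56 - 67 = 1764 - 123 ≡ 61; y = λ·(56 - 61) - 46 ≡ 60. → (61, 60)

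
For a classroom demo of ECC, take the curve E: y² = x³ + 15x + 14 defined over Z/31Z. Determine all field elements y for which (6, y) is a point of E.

x³ + 15x + 14 = 320 ≡ 10 (mod 31).
Square roots of 10 mod 31: 14 and 17 (since 14² = 196 ≡ 10).

14, 17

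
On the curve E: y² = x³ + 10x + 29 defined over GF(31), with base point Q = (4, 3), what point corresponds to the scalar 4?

(27, 24)

Repeated addition: build up to 4Q.
2Q: tangent at (4, 3): λ = (3·4² + 10)/(2·3) ≡ 27/6. 6⁻¹ ≡ 26 (mod 31), so λ ≡ 27·26 ≡ 20.
  x = λ² - 4 - 4 = 400 - 8 ≡ 20; y = λ·(4 - 20) - 3 ≡ 18. → (20, 18)
3Q: (20, 18) + (4, 3). λ = (3 - 18)/(4 - 20) ≡ 16/15 mod 31. 15⁻¹ ≡ 29 (mod 31), so λ ≡ 30.
  x = λ² - 20 - 4 = 900 - 24 ≡ 8; y = λ·(20 - 8) - 18 ≡ 1. → (8, 1)
4Q: (8, 1) + (4, 3). λ = (3 - 1)/(4 - 8) ≡ 2/27 mod 31. 27⁻¹ ≡ 23 (mod 31) since 27·23 = 621 ≡ 1, so λ ≡ 15.
  x = λ² - 8 - 4 = 225 - 12 ≡ 27; y = λ·(8 - 27) - 1 ≡ 24. → (27, 24)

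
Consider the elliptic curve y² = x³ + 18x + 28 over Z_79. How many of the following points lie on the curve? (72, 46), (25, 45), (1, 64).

(72, 46): 46² ≡ 62, rhs ≡ 33 → off.
(25, 45): 45² ≡ 50, rhs ≡ 66 → off.
(1, 64): 64² ≡ 67, rhs ≡ 47 → off.

0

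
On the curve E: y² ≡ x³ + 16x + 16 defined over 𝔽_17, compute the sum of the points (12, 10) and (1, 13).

(12, 10) + (1, 13). λ = (13 - 10)/(1 - 12) ≡ 3/6 mod 17. 6⁻¹ ≡ 3 (mod 17), so λ ≡ 9.
  x = λ² - 12 - 1 = 81 - 13 ≡ 0; y = λ·(12 - 0) - 10 ≡ 13. → (0, 13)

(0, 13)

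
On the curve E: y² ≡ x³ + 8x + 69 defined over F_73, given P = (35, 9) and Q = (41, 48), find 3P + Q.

(22, 4)

First 3P:
Repeated addition: build up to 3P.
2P: tangent at (35, 9): λ = (3·35² + 8)/(2·9) ≡ 33/18. 18⁻¹ ≡ 69 (mod 73), so λ ≡ 33·69 ≡ 14.
  x = λ² - 35 - 35 = 196 - 70 ≡ 53; y = λ·(35 - 53) - 9 ≡ 31. → (53, 31)
3P: (53, 31) + (35, 9). λ = (9 - 31)/(35 - 53) ≡ 51/55 mod 73. 55⁻¹ ≡ 4 (mod 73) since 55·4 = 220 ≡ 1, so λ ≡ 58.
  x = λ² - 53 - 35 = 3364 - 88 ≡ 64; y = λ·(53 - 64) - 31 ≡ 61. → (64, 61)
3P = (64, 61).
Finally 3P + Q:
(64, 61) + (41, 48). λ = (48 - 61)/(41 - 64) ≡ 60/50 mod 73. 50⁻¹ ≡ 19 (mod 73), so λ ≡ 45.
  x = λ² - 64 - 41 = 2025 - 105 ≡ 22; y = λ·(64 - 22) - 61 ≡ 4. → (22, 4)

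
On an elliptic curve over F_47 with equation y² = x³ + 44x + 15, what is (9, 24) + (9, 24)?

(7, 33)

tangent at (9, 24): λ = (3·9² + 44)/(2·24) ≡ 5/1. 1⁻¹ ≡ 1 (mod 47), so λ ≡ 5·1 ≡ 5.
  x = λ² - 9 - 9 = 25 - 18 ≡ 7; y = λ·(9 - 7) - 24 ≡ 33. → (7, 33)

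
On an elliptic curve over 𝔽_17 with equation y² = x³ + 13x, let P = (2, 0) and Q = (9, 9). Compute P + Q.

(8, 2)

(2, 0) + (9, 9). λ = (9 - 0)/(9 - 2) ≡ 9/7 mod 17. 7⁻¹ ≡ 5 (mod 17), so λ ≡ 11.
  x = λ² - 2 - 9 = 121 - 11 ≡ 8; y = λ·(2 - 8) - 0 ≡ 2. → (8, 2)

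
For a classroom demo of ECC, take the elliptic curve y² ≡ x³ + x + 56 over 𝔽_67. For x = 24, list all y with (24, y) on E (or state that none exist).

x³ + 1x + 56 = 13904 ≡ 35 (mod 67).
Square roots of 35 mod 67: 13 and 54 (since 13² = 169 ≡ 35).

13, 54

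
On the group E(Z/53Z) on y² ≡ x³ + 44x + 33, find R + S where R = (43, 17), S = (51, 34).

(19, 34)

(43, 17) + (51, 34). λ = (34 - 17)/(51 - 43) ≡ 17/8 mod 53. 8⁻¹ ≡ 20 (mod 53), so λ ≡ 22.
  x = λ² - 43 - 51 = 484 - 94 ≡ 19; y = λ·(43 - 19) - 17 ≡ 34. → (19, 34)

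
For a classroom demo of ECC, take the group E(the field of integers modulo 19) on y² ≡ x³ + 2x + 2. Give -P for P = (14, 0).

(14, 0)

-(14, 0) = (14, -0 mod 19) = (14, 0).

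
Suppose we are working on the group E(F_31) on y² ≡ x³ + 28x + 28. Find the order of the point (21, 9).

3

2P: tangent at (21, 9): λ = (3·21² + 28)/(2·9) ≡ 18/18. 18⁻¹ ≡ 19 (mod 31) since 18·19 = 342 ≡ 1, so λ ≡ 18·19 ≡ 1.
  x = λ² - 21 - 21 = 1 - 42 ≡ 21; y = λ·(21 - 21) - 9 ≡ 22. → (21, 22)
3P: (21, 22) + (21, 9): same x and y₁ ≡ -y₂, so the sum is O.
3P = O, so the order is 3.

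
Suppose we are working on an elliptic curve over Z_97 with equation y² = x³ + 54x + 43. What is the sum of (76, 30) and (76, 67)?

O

The two points share x = 76 and their y-coordinates satisfy 30 + 67 ≡ 0 (mod 97), so they are inverses. Their sum is 𝒪.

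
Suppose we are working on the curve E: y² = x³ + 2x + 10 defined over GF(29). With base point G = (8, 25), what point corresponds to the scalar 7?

Double-and-add on 7 = (111)₂. Start with G = (8, 25) for the leading 1-bit.
double: tangent at (8, 25): λ = (3·8² + 2)/(2·25) ≡ 20/21. 21⁻¹ ≡ 18 (mod 29) since 21·18 = 378 ≡ 1, so λ ≡ 20·18 ≡ 12.
  x = λ² - 8 - 8 = 144 - 16 ≡ 12; y = λ·(8 - 12) - 25 ≡ 14. → (12, 14)
add G: (12, 14) + (8, 25). λ = (25 - 14)/(8 - 12) ≡ 11/25 mod 29. 25⁻¹ ≡ 7 (mod 29), so λ ≡ 19.
  x = λ² - 12 - 8 = 361 - 20 ≡ 22; y = λ·(12 - 22) - 14 ≡ 28. → (22, 28)
double: tangent at (22, 28): λ = (3·22² + 2)/(2·28) ≡ 4/27. 27⁻¹ ≡ 14 (mod 29) since 27·14 = 378 ≡ 1, so λ ≡ 4·14 ≡ 27.
  x = λ² - 22 - 22 = 729 - 44 ≡ 18; y = λ·(22 - 18) - 28 ≡ 22. → (18, 22)
add G: (18, 22) + (8, 25). λ = (25 - 22)/(8 - 18) ≡ 3/19 mod 29. 19⁻¹ ≡ 26 (mod 29), so λ ≡ 20.
  x = λ² - 18 - 8 = 400 - 26 ≡ 26; y = λ·(18 - 26) - 22 ≡ 21. → (26, 21)

(26, 21)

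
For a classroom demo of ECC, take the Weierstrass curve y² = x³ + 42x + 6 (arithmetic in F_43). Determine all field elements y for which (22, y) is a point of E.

21, 22

x³ + 42x + 6 = 11578 ≡ 11 (mod 43).
Square roots of 11 mod 43: 21 and 22 (since 21² = 441 ≡ 11).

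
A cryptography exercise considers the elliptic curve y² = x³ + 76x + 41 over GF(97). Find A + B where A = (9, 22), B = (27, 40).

(9, 22) + (27, 40). λ = (40 - 22)/(27 - 9) ≡ 18/18 mod 97. 18⁻¹ ≡ 27 (mod 97), so λ ≡ 1.
  x = λ² - 9 - 27 = 1 - 36 ≡ 62; y = λ·(9 - 62) - 22 ≡ 22. → (62, 22)

(62, 22)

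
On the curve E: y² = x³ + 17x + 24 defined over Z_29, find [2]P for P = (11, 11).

(6, 20)

tangent at (11, 11): λ = (3·11² + 17)/(2·11) ≡ 3/22. 22⁻¹ ≡ 4 (mod 29) since 22·4 = 88 ≡ 1, so λ ≡ 3·4 ≡ 12.
  x = λ² - 11 - 11 = 144 - 22 ≡ 6; y = λ·(11 - 6) - 11 ≡ 20. → (6, 20)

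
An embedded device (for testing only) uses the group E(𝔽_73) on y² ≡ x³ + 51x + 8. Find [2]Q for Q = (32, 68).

tangent at (32, 68): λ = (3·32² + 51)/(2·68) ≡ 57/63. 63⁻¹ ≡ 51 (mod 73), so λ ≡ 57·51 ≡ 60.
  x = λ² - 32 - 32 = 3600 - 64 ≡ 32; y = λ·(32 - 32) - 68 ≡ 5. → (32, 5)

(32, 5)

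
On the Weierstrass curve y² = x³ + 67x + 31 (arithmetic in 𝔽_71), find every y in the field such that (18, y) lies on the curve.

18, 53

x³ + 67x + 31 = 7069 ≡ 40 (mod 71).
Square roots of 40 mod 71: 18 and 53 (since 18² = 324 ≡ 40).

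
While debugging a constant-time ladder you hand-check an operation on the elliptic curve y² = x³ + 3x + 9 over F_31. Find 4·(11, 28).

(20, 28)

Write P = (11, 28).
Double-and-add on 4 = (100)₂. Start with P = (11, 28) for the leading 1-bit.
double: tangent at (11, 28): λ = (3·11² + 3)/(2·28) ≡ 25/25. 25⁻¹ ≡ 5 (mod 31), so λ ≡ 25·5 ≡ 1.
  x = λ² - 11 - 11 = 1 - 22 ≡ 10; y = λ·(11 - 10) - 28 ≡ 4. → (10, 4)
double: tangent at (10, 4): λ = (3·10² + 3)/(2·4) ≡ 24/8. 8⁻¹ ≡ 4 (mod 31), so λ ≡ 24·4 ≡ 3.
  x = λ² - 10 - 10 = 9 - 20 ≡ 20; y = λ·(10 - 20) - 4 ≡ 28. → (20, 28)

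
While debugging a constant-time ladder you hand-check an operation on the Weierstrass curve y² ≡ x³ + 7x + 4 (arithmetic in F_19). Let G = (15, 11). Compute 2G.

tangent at (15, 11): λ = (3·15² + 7)/(2·11) ≡ 17/3. 3⁻¹ ≡ 13 (mod 19), so λ ≡ 17·13 ≡ 12.
  x = λ² - 15 - 15 = 144 - 30 ≡ 0; y = λ·(15 - 0) - 11 ≡ 17. → (0, 17)

(0, 17)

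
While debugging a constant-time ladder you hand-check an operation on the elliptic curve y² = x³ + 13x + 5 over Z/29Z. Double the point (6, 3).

tangent at (6, 3): λ = (3·6² + 13)/(2·3) ≡ 5/6. 6⁻¹ ≡ 5 (mod 29), so λ ≡ 5·5 ≡ 25.
  x = λ² - 6 - 6 = 625 - 12 ≡ 4; y = λ·(6 - 4) - 3 ≡ 18. → (4, 18)

(4, 18)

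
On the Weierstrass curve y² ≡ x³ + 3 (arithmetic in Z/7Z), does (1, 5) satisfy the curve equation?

y² = 5² ≡ 4; x³ + 0x + 3 = 4 ≡ 4 (mod 7). 4 = 4.

yes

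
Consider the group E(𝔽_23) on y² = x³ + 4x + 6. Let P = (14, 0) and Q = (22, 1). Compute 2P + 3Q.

First 2P:
Repeated addition: build up to 2P.
2P: (14, 0) + (14, 0): same x and y₁ ≡ -y₂, so the sum is O.
2P = O.
Next 3Q:
Repeated addition: build up to 3Q.
2Q: tangent at (22, 1): λ = (3·22² + 4)/(2·1) ≡ 7/2. 2⁻¹ ≡ 12 (mod 23) since 2·12 = 24 ≡ 1, so λ ≡ 7·12 ≡ 15.
  x = λ² - 22 - 22 = 225 - 44 ≡ 20; y = λ·(22 - 20) - 1 ≡ 6. → (20, 6)
3Q: (20, 6) + (22, 1). λ = (1 - 6)/(22 - 20) ≡ 18/2 mod 23. 2⁻¹ ≡ 12 (mod 23) since 2·12 = 24 ≡ 1, so λ ≡ 9.
  x = λ² - 20 - 22 = 81 - 42 ≡ 16; y = λ·(20 - 16) - 6 ≡ 7. → (16, 7)
3Q = (16, 7).
Finally 2P + 3Q:
O + (16, 7) = (16, 7) (identity).

(16, 7)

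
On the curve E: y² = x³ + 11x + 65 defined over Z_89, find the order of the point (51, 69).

5

2P: tangent at (51, 69): λ = (3·51² + 11)/(2·69) ≡ 71/49. 49⁻¹ ≡ 20 (mod 89) since 49·20 = 980 ≡ 1, so λ ≡ 71·20 ≡ 85.
  x = λ² - 51 - 51 = 7225 - 102 ≡ 3; y = λ·(51 - 3) - 69 ≡ 6. → (3, 6)
3P: (3, 6) + (51, 69). λ = (69 - 6)/(51 - 3) ≡ 63/48 mod 89. 48⁻¹ ≡ 13 (mod 89) since 48·13 = 624 ≡ 1, so λ ≡ 18.
  x = λ² - 3 - 51 = 324 - 54 ≡ 3; y = λ·(3 - 3) - 6 ≡ 83. → (3, 83)
4P: (3, 83) + (51, 69). λ = (69 - 83)/(51 - 3) ≡ 75/48 mod 89. 48⁻¹ ≡ 13 (mod 89), so λ ≡ 85.
  x = λ² - 3 - 51 = 7225 - 54 ≡ 51; y = λ·(3 - 51) - 83 ≡ 20. → (51, 20)
5P: (51, 20) + (51, 69): same x and y₁ ≡ -y₂, so the sum is 𝒪.
5P = 𝒪, so the order is 5.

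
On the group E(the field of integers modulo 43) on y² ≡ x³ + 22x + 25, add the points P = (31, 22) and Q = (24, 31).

(23, 23)

(31, 22) + (24, 31). λ = (31 - 22)/(24 - 31) ≡ 9/36 mod 43. 36⁻¹ ≡ 6 (mod 43), so λ ≡ 11.
  x = λ² - 31 - 24 = 121 - 55 ≡ 23; y = λ·(31 - 23) - 22 ≡ 23. → (23, 23)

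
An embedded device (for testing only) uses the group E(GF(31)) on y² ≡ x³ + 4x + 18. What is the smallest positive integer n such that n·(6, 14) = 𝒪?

7

2P: tangent at (6, 14): λ = (3·6² + 4)/(2·14) ≡ 19/28. 28⁻¹ ≡ 10 (mod 31), so λ ≡ 19·10 ≡ 4.
  x = λ² - 6 - 6 = 16 - 12 ≡ 4; y = λ·(6 - 4) - 14 ≡ 25. → (4, 25)
3P: (4, 25) + (6, 14). λ = (14 - 25)/(6 - 4) ≡ 20/2 mod 31. 2⁻¹ ≡ 16 (mod 31), so λ ≡ 10.
  x = λ² - 4 - 6 = 100 - 10 ≡ 28; y = λ·(4 - 28) - 25 ≡ 14. → (28, 14)
4P: (28, 14) + (6, 14). λ = (14 - 14)/(6 - 28) ≡ 0/9 mod 31. 9⁻¹ ≡ 7 (mod 31), so λ ≡ 0.
  x = λ² - 28 - 6 = 0 - 34 ≡ 28; y = λ·(28 - 28) - 14 ≡ 17. → (28, 17)
5P: (28, 17) + (6, 14). λ = (14 - 17)/(6 - 28) ≡ 28/9 mod 31. 9⁻¹ ≡ 7 (mod 31), so λ ≡ 10.
  x = λ² - 28 - 6 = 100 - 34 ≡ 4; y = λ·(28 - 4) - 17 ≡ 6. → (4, 6)
6P: (4, 6) + (6, 14). λ = (14 - 6)/(6 - 4) ≡ 8/2 mod 31. 2⁻¹ ≡ 16 (mod 31), so λ ≡ 4.
  x = λ² - 4 - 6 = 16 - 10 ≡ 6; y = λ·(4 - 6) - 6 ≡ 17. → (6, 17)
7P: (6, 17) + (6, 14): same x and y₁ ≡ -y₂, so the sum is 𝒪.
7P = 𝒪, so the order is 7.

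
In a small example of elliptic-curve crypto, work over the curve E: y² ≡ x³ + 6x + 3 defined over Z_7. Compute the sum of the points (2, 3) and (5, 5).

(2, 3) + (5, 5). λ = (5 - 3)/(5 - 2) ≡ 2/3 mod 7. 3⁻¹ ≡ 5 (mod 7), so λ ≡ 3.
  x = λ² - 2 - 5 = 9 - 7 ≡ 2; y = λ·(2 - 2) - 3 ≡ 4. → (2, 4)

(2, 4)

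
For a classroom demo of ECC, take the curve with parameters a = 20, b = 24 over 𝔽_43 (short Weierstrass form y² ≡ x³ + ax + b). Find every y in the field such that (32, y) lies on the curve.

8, 35

x³ + 20x + 24 = 33432 ≡ 21 (mod 43).
Square roots of 21 mod 43: 8 and 35 (since 8² = 64 ≡ 21).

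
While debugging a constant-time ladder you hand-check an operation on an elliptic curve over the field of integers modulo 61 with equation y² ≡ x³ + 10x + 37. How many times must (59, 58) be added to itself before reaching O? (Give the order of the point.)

8

2P: tangent at (59, 58): λ = (3·59² + 10)/(2·58) ≡ 22/55. 55⁻¹ ≡ 10 (mod 61) since 55·10 = 550 ≡ 1, so λ ≡ 22·10 ≡ 37.
  x = λ² - 59 - 59 = 1369 - 118 ≡ 31; y = λ·(59 - 31) - 58 ≡ 2. → (31, 2)
3P: (31, 2) + (59, 58). λ = (58 - 2)/(59 - 31) ≡ 56/28 mod 61. 28⁻¹ ≡ 24 (mod 61), so λ ≡ 2.
  x = λ² - 31 - 59 = 4 - 90 ≡ 36; y = λ·(31 - 36) - 2 ≡ 49. → (36, 49)
4P: (36, 49) + (59, 58). λ = (58 - 49)/(59 - 36) ≡ 9/23 mod 61. 23⁻¹ ≡ 8 (mod 61) since 23·8 = 184 ≡ 1, so λ ≡ 11.
  x = λ² - 36 - 59 = 121 - 95 ≡ 26; y = λ·(36 - 26) - 49 ≡ 0. → (26, 0)
5P: (26, 0) + (59, 58). λ = (58 - 0)/(59 - 26) ≡ 58/33 mod 61. 33⁻¹ ≡ 37 (mod 61), so λ ≡ 11.
  x = λ² - 26 - 59 = 121 - 85 ≡ 36; y = λ·(26 - 36) - 0 ≡ 12. → (36, 12)
6P: (36, 12) + (59, 58). λ = (58 - 12)/(59 - 36) ≡ 46/23 mod 61. 23⁻¹ ≡ 8 (mod 61) since 23·8 = 184 ≡ 1, so λ ≡ 2.
  x = λ² - 36 - 59 = 4 - 95 ≡ 31; y = λ·(36 - 31) - 12 ≡ 59. → (31, 59)
7P: (31, 59) + (59, 58). λ = (58 - 59)/(59 - 31) ≡ 60/28 mod 61. 28⁻¹ ≡ 24 (mod 61) since 28·24 = 672 ≡ 1, so λ ≡ 37.
  x = λ² - 31 - 59 = 1369 - 90 ≡ 59; y = λ·(31 - 59) - 59 ≡ 3. → (59, 3)
8P: (59, 3) + (59, 58): same x and y₁ ≡ -y₂, so the sum is O.
8P = O, so the order is 8.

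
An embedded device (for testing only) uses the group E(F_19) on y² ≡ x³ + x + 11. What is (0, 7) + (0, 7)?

tangent at (0, 7): λ = (3·0² + 1)/(2·7) ≡ 1/14. 14⁻¹ ≡ 15 (mod 19), so λ ≡ 1·15 ≡ 15.
  x = λ² - 0 - 0 = 225 - 0 ≡ 16; y = λ·(0 - 16) - 7 ≡ 0. → (16, 0)

(16, 0)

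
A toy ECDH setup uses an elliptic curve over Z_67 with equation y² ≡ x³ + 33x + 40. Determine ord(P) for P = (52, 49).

3

2P: tangent at (52, 49): λ = (3·52² + 33)/(2·49) ≡ 38/31. 31⁻¹ ≡ 13 (mod 67), so λ ≡ 38·13 ≡ 25.
  x = λ² - 52 - 52 = 625 - 104 ≡ 52; y = λ·(52 - 52) - 49 ≡ 18. → (52, 18)
3P: (52, 18) + (52, 49): same x and y₁ ≡ -y₂, so the sum is O.
3P = O, so the order is 3.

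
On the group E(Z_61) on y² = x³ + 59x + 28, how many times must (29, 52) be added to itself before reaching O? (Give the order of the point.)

2P: tangent at (29, 52): λ = (3·29² + 59)/(2·52) ≡ 20/43. 43⁻¹ ≡ 44 (mod 61), so λ ≡ 20·44 ≡ 26.
  x = λ² - 29 - 29 = 676 - 58 ≡ 8; y = λ·(29 - 8) - 52 ≡ 6. → (8, 6)
3P: (8, 6) + (29, 52). λ = (52 - 6)/(29 - 8) ≡ 46/21 mod 61. 21⁻¹ ≡ 32 (mod 61), so λ ≡ 8.
  x = λ² - 8 - 29 = 64 - 37 ≡ 27; y = λ·(8 - 27) - 6 ≡ 25. → (27, 25)
4P: (27, 25) + (29, 52). λ = (52 - 25)/(29 - 27) ≡ 27/2 mod 61. 2⁻¹ ≡ 31 (mod 61) since 2·31 = 62 ≡ 1, so λ ≡ 44.
  x = λ² - 27 - 29 = 1936 - 56 ≡ 50; y = λ·(27 - 50) - 25 ≡ 0. → (50, 0)
5P: (50, 0) + (29, 52). λ = (52 - 0)/(29 - 50) ≡ 52/40 mod 61. 40⁻¹ ≡ 29 (mod 61), so λ ≡ 44.
  x = λ² - 50 - 29 = 1936 - 79 ≡ 27; y = λ·(50 - 27) - 0 ≡ 36. → (27, 36)
6P: (27, 36) + (29, 52). λ = (52 - 36)/(29 - 27) ≡ 16/2 mod 61. 2⁻¹ ≡ 31 (mod 61), so λ ≡ 8.
  x = λ² - 27 - 29 = 64 - 56 ≡ 8; y = λ·(27 - 8) - 36 ≡ 55. → (8, 55)
7P: (8, 55) + (29, 52). λ = (52 - 55)/(29 - 8) ≡ 58/21 mod 61. 21⁻¹ ≡ 32 (mod 61), so λ ≡ 26.
  x = λ² - 8 - 29 = 676 - 37 ≡ 29; y = λ·(8 - 29) - 55 ≡ 9. → (29, 9)
8P: (29, 9) + (29, 52): same x and y₁ ≡ -y₂, so the sum is O.
8P = O, so the order is 8.

8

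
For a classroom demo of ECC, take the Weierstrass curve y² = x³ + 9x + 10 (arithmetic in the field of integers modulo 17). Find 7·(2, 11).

Write P = (2, 11).
Double-and-add on 7 = (111)₂. Start with P = (2, 11) for the leading 1-bit.
double: tangent at (2, 11): λ = (3·2² + 9)/(2·11) ≡ 4/5. 5⁻¹ ≡ 7 (mod 17), so λ ≡ 4·7 ≡ 11.
  x = λ² - 2 - 2 = 121 - 4 ≡ 15; y = λ·(2 - 15) - 11 ≡ 16. → (15, 16)
add P: (15, 16) + (2, 11). λ = (11 - 16)/(2 - 15) ≡ 12/4 mod 17. 4⁻¹ ≡ 13 (mod 17), so λ ≡ 3.
  x = λ² - 15 - 2 = 9 - 17 ≡ 9; y = λ·(15 - 9) - 16 ≡ 2. → (9, 2)
double: tangent at (9, 2): λ = (3·9² + 9)/(2·2) ≡ 14/4. 4⁻¹ ≡ 13 (mod 17), so λ ≡ 14·13 ≡ 12.
  x = λ² - 9 - 9 = 144 - 18 ≡ 7; y = λ·(9 - 7) - 2 ≡ 5. → (7, 5)
add P: (7, 5) + (2, 11). λ = (11 - 5)/(2 - 7) ≡ 6/12 mod 17. 12⁻¹ ≡ 10 (mod 17) since 12·10 = 120 ≡ 1, so λ ≡ 9.
  x = λ² - 7 - 2 = 81 - 9 ≡ 4; y = λ·(7 - 4) - 5 ≡ 5. → (4, 5)

(4, 5)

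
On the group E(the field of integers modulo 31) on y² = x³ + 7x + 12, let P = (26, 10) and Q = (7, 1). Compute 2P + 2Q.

(30, 2)

First 2P:
Repeated addition: build up to 2P.
2P: tangent at (26, 10): λ = (3·26² + 7)/(2·10) ≡ 20/20. 20⁻¹ ≡ 14 (mod 31), so λ ≡ 20·14 ≡ 1.
  x = λ² - 26 - 26 = 1 - 52 ≡ 11; y = λ·(26 - 11) - 10 ≡ 5. → (11, 5)
2P = (11, 5).
Next 2Q:
Repeated addition: build up to 2Q.
2Q: tangent at (7, 1): λ = (3·7² + 7)/(2·1) ≡ 30/2. 2⁻¹ ≡ 16 (mod 31) since 2·16 = 32 ≡ 1, so λ ≡ 30·16 ≡ 15.
  x = λ² - 7 - 7 = 225 - 14 ≡ 25; y = λ·(7 - 25) - 1 ≡ 8. → (25, 8)
2Q = (25, 8).
Finally 2P + 2Q:
(11, 5) + (25, 8). λ = (8 - 5)/(25 - 11) ≡ 3/14 mod 31. 14⁻¹ ≡ 20 (mod 31), so λ ≡ 29.
  x = λ² - 11 - 25 = 841 - 36 ≡ 30; y = λ·(11 - 30) - 5 ≡ 2. → (30, 2)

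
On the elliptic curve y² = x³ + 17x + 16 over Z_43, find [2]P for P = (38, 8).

(35, 20)

tangent at (38, 8): λ = (3·38² + 17)/(2·8) ≡ 6/16. 16⁻¹ ≡ 35 (mod 43) since 16·35 = 560 ≡ 1, so λ ≡ 6·35 ≡ 38.
  x = λ² - 38 - 38 = 1444 - 76 ≡ 35; y = λ·(38 - 35) - 8 ≡ 20. → (35, 20)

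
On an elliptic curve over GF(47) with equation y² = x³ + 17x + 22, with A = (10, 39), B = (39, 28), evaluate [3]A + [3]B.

(27, 1)

First 3A:
Repeated addition: build up to 3A.
2A: tangent at (10, 39): λ = (3·10² + 17)/(2·39) ≡ 35/31. 31⁻¹ ≡ 44 (mod 47) since 31·44 = 1364 ≡ 1, so λ ≡ 35·44 ≡ 36.
  x = λ² - 10 - 10 = 1296 - 20 ≡ 7; y = λ·(10 - 7) - 39 ≡ 22. → (7, 22)
3A: (7, 22) + (10, 39). λ = (39 - 22)/(10 - 7) ≡ 17/3 mod 47. 3⁻¹ ≡ 16 (mod 47), so λ ≡ 37.
  x = λ² - 7 - 10 = 1369 - 17 ≡ 36; y = λ·(7 - 36) - 22 ≡ 33. → (36, 33)
3A = (36, 33).
Next 3B:
Repeated addition: build up to 3B.
2B: tangent at (39, 28): λ = (3·39² + 17)/(2·28) ≡ 21/9. 9⁻¹ ≡ 21 (mod 47), so λ ≡ 21·21 ≡ 18.
  x = λ² - 39 - 39 = 324 - 78 ≡ 11; y = λ·(39 - 11) - 28 ≡ 6. → (11, 6)
3B: (11, 6) + (39, 28). λ = (28 - 6)/(39 - 11) ≡ 22/28 mod 47. 28⁻¹ ≡ 42 (mod 47), so λ ≡ 31.
  x = λ² - 11 - 39 = 961 - 50 ≡ 18; y = λ·(11 - 18) - 6 ≡ 12. → (18, 12)
3B = (18, 12).
Finally 3A + 3B:
(36, 33) + (18, 12). λ = (12 - 33)/(18 - 36) ≡ 26/29 mod 47. 29⁻¹ ≡ 13 (mod 47), so λ ≡ 9.
  x = λ² - 36 - 18 = 81 - 54 ≡ 27; y = λ·(36 - 27) - 33 ≡ 1. → (27, 1)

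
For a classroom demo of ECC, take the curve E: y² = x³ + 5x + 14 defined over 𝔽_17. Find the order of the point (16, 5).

7

2P: tangent at (16, 5): λ = (3·16² + 5)/(2·5) ≡ 8/10. 10⁻¹ ≡ 12 (mod 17), so λ ≡ 8·12 ≡ 11.
  x = λ² - 16 - 16 = 121 - 32 ≡ 4; y = λ·(16 - 4) - 5 ≡ 8. → (4, 8)
3P: (4, 8) + (16, 5). λ = (5 - 8)/(16 - 4) ≡ 14/12 mod 17. 12⁻¹ ≡ 10 (mod 17), so λ ≡ 4.
  x = λ² - 4 - 16 = 16 - 20 ≡ 13; y = λ·(4 - 13) - 8 ≡ 7. → (13, 7)
4P: (13, 7) + (16, 5). λ = (5 - 7)/(16 - 13) ≡ 15/3 mod 17. 3⁻¹ ≡ 6 (mod 17) since 3·6 = 18 ≡ 1, so λ ≡ 5.
  x = λ² - 13 - 16 = 25 - 29 ≡ 13; y = λ·(13 - 13) - 7 ≡ 10. → (13, 10)
5P: (13, 10) + (16, 5). λ = (5 - 10)/(16 - 13) ≡ 12/3 mod 17. 3⁻¹ ≡ 6 (mod 17) since 3·6 = 18 ≡ 1, so λ ≡ 4.
  x = λ² - 13 - 16 = 16 - 29 ≡ 4; y = λ·(13 - 4) - 10 ≡ 9. → (4, 9)
6P: (4, 9) + (16, 5). λ = (5 - 9)/(16 - 4) ≡ 13/12 mod 17. 12⁻¹ ≡ 10 (mod 17) since 12·10 = 120 ≡ 1, so λ ≡ 11.
  x = λ² - 4 - 16 = 121 - 20 ≡ 16; y = λ·(4 - 16) - 9 ≡ 12. → (16, 12)
7P: (16, 12) + (16, 5): same x and y₁ ≡ -y₂, so the sum is O.
7P = O, so the order is 7.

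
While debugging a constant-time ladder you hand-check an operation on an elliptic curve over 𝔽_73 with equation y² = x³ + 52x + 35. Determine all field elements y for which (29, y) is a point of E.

x³ + 52x + 35 = 25932 ≡ 17 (mod 73).
17 is a non-residue mod 73; no y exists.

none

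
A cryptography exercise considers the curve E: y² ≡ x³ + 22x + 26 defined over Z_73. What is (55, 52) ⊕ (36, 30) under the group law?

(55, 52) + (36, 30). λ = (30 - 52)/(36 - 55) ≡ 51/54 mod 73. 54⁻¹ ≡ 23 (mod 73) since 54·23 = 1242 ≡ 1, so λ ≡ 5.
  x = λ² - 55 - 36 = 25 - 91 ≡ 7; y = λ·(55 - 7) - 52 ≡ 42. → (7, 42)

(7, 42)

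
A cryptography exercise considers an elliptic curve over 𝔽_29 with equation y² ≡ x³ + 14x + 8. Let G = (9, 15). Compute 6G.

(25, 2)

Double-and-add on 6 = (110)₂. Start with G = (9, 15) for the leading 1-bit.
double: tangent at (9, 15): λ = (3·9² + 14)/(2·15) ≡ 25/1. 1⁻¹ ≡ 1 (mod 29), so λ ≡ 25·1 ≡ 25.
  x = λ² - 9 - 9 = 625 - 18 ≡ 27; y = λ·(9 - 27) - 15 ≡ 28. → (27, 28)
add G: (27, 28) + (9, 15). λ = (15 - 28)/(9 - 27) ≡ 16/11 mod 29. 11⁻¹ ≡ 8 (mod 29), so λ ≡ 12.
  x = λ² - 27 - 9 = 144 - 36 ≡ 21; y = λ·(27 - 21) - 28 ≡ 15. → (21, 15)
double: tangent at (21, 15): λ = (3·21² + 14)/(2·15) ≡ 3/1. 1⁻¹ ≡ 1 (mod 29), so λ ≡ 3·1 ≡ 3.
  x = λ² - 21 - 21 = 9 - 42 ≡ 25; y = λ·(21 - 25) - 15 ≡ 2. → (25, 2)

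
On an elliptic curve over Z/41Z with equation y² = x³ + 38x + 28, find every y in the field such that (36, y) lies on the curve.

x³ + 38x + 28 = 48052 ≡ 0 (mod 41).
Only y = 0 satisfies y² ≡ 0.

0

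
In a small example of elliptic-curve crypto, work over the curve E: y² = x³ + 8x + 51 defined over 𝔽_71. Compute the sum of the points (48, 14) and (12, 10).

(4, 54)

(48, 14) + (12, 10). λ = (10 - 14)/(12 - 48) ≡ 67/35 mod 71. 35⁻¹ ≡ 69 (mod 71), so λ ≡ 8.
  x = λ² - 48 - 12 = 64 - 60 ≡ 4; y = λ·(48 - 4) - 14 ≡ 54. → (4, 54)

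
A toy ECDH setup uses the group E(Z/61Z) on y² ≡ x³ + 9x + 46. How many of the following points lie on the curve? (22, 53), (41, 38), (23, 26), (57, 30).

0

(22, 53): 53² ≡ 3, rhs ≡ 34 → off.
(41, 38): 38² ≡ 41, rhs ≡ 40 → off.
(23, 26): 26² ≡ 5, rhs ≡ 37 → off.
(57, 30): 30² ≡ 46, rhs ≡ 7 → off.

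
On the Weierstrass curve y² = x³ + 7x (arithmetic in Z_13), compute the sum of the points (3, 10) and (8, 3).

(5, 11)

(3, 10) + (8, 3). λ = (3 - 10)/(8 - 3) ≡ 6/5 mod 13. 5⁻¹ ≡ 8 (mod 13) since 5·8 = 40 ≡ 1, so λ ≡ 9.
  x = λ² - 3 - 8 = 81 - 11 ≡ 5; y = λ·(3 - 5) - 10 ≡ 11. → (5, 11)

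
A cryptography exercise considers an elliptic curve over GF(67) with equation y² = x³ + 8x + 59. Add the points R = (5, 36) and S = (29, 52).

(26, 17)

(5, 36) + (29, 52). λ = (52 - 36)/(29 - 5) ≡ 16/24 mod 67. 24⁻¹ ≡ 14 (mod 67) since 24·14 = 336 ≡ 1, so λ ≡ 23.
  x = λ² - 5 - 29 = 529 - 34 ≡ 26; y = λ·(5 - 26) - 36 ≡ 17. → (26, 17)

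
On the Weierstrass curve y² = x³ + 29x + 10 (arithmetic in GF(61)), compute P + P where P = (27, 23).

tangent at (27, 23): λ = (3·27² + 29)/(2·23) ≡ 20/46. 46⁻¹ ≡ 4 (mod 61) since 46·4 = 184 ≡ 1, so λ ≡ 20·4 ≡ 19.
  x = λ² - 27 - 27 = 361 - 54 ≡ 2; y = λ·(27 - 2) - 23 ≡ 25. → (2, 25)

(2, 25)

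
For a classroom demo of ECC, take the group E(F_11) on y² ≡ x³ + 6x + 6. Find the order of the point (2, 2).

2P: tangent at (2, 2): λ = (3·2² + 6)/(2·2) ≡ 7/4. 4⁻¹ ≡ 3 (mod 11), so λ ≡ 7·3 ≡ 10.
  x = λ² - 2 - 2 = 100 - 4 ≡ 8; y = λ·(2 - 8) - 2 ≡ 4. → (8, 4)
3P: (8, 4) + (2, 2). λ = (2 - 4)/(2 - 8) ≡ 9/5 mod 11. 5⁻¹ ≡ 9 (mod 11) since 5·9 = 45 ≡ 1, so λ ≡ 4.
  x = λ² - 8 - 2 = 16 - 10 ≡ 6; y = λ·(8 - 6) - 4 ≡ 4. → (6, 4)
4P: (6, 4) + (2, 2). λ = (2 - 4)/(2 - 6) ≡ 9/7 mod 11. 7⁻¹ ≡ 8 (mod 11) since 7·8 = 56 ≡ 1, so λ ≡ 6.
  x = λ² - 6 - 2 = 36 - 8 ≡ 6; y = λ·(6 - 6) - 4 ≡ 7. → (6, 7)
5P: (6, 7) + (2, 2). λ = (2 - 7)/(2 - 6) ≡ 6/7 mod 11. 7⁻¹ ≡ 8 (mod 11), so λ ≡ 4.
  x = λ² - 6 - 2 = 16 - 8 ≡ 8; y = λ·(6 - 8) - 7 ≡ 7. → (8, 7)
6P: (8, 7) + (2, 2). λ = (2 - 7)/(2 - 8) ≡ 6/5 mod 11. 5⁻¹ ≡ 9 (mod 11) since 5·9 = 45 ≡ 1, so λ ≡ 10.
  x = λ² - 8 - 2 = 100 - 10 ≡ 2; y = λ·(8 - 2) - 7 ≡ 9. → (2, 9)
7P: (2, 9) + (2, 2): same x and y₁ ≡ -y₂, so the sum is the point at infinity.
7P = the point at infinity, so the order is 7.

7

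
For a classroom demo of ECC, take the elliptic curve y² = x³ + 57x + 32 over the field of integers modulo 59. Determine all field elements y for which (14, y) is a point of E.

none

x³ + 57x + 32 = 3574 ≡ 34 (mod 59).
34 is a non-residue mod 59; no y exists.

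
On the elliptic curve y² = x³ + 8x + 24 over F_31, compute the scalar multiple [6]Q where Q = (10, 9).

(29, 0)

Repeated addition: build up to 6Q.
2Q: tangent at (10, 9): λ = (3·10² + 8)/(2·9) ≡ 29/18. 18⁻¹ ≡ 19 (mod 31), so λ ≡ 29·19 ≡ 24.
  x = λ² - 10 - 10 = 576 - 20 ≡ 29; y = λ·(10 - 29) - 9 ≡ 0. → (29, 0)
3Q: (29, 0) + (10, 9). λ = (9 - 0)/(10 - 29) ≡ 9/12 mod 31. 12⁻¹ ≡ 13 (mod 31), so λ ≡ 24.
  x = λ² - 29 - 10 = 576 - 39 ≡ 10; y = λ·(29 - 10) - 0 ≡ 22. → (10, 22)
4Q: (10, 22) + (10, 9): same x and y₁ ≡ -y₂, so the sum is O.
5Q: O + (10, 9) = (10, 9) (identity).
6Q: tangent at (10, 9): λ = (3·10² + 8)/(2·9) ≡ 29/18. 18⁻¹ ≡ 19 (mod 31), so λ ≡ 29·19 ≡ 24.
  x = λ² - 10 - 10 = 576 - 20 ≡ 29; y = λ·(10 - 29) - 9 ≡ 0. → (29, 0)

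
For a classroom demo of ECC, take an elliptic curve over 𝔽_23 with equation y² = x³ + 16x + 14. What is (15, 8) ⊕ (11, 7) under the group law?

(15, 8) + (11, 7). λ = (7 - 8)/(11 - 15) ≡ 22/19 mod 23. 19⁻¹ ≡ 17 (mod 23), so λ ≡ 6.
  x = λ² - 15 - 11 = 36 - 26 ≡ 10; y = λ·(15 - 10) - 8 ≡ 22. → (10, 22)

(10, 22)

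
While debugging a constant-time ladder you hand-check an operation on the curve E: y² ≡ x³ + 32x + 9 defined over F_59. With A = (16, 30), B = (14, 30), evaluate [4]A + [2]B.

(2, 50)

First 4A:
Repeated addition: build up to 4A.
2A: tangent at (16, 30): λ = (3·16² + 32)/(2·30) ≡ 33/1. 1⁻¹ ≡ 1 (mod 59) since 1·1 = 1 ≡ 1, so λ ≡ 33·1 ≡ 33.
  x = λ² - 16 - 16 = 1089 - 32 ≡ 54; y = λ·(16 - 54) - 30 ≡ 14. → (54, 14)
3A: (54, 14) + (16, 30). λ = (30 - 14)/(16 - 54) ≡ 16/21 mod 59. 21⁻¹ ≡ 45 (mod 59), so λ ≡ 12.
  x = λ² - 54 - 16 = 144 - 70 ≡ 15; y = λ·(54 - 15) - 14 ≡ 41. → (15, 41)
4A: (15, 41) + (16, 30). λ = (30 - 41)/(16 - 15) ≡ 48/1 mod 59. 1⁻¹ ≡ 1 (mod 59), so λ ≡ 48.
  x = λ² - 15 - 16 = 2304 - 31 ≡ 31; y = λ·(15 - 31) - 41 ≡ 17. → (31, 17)
4A = (31, 17).
Next 2B:
Repeated addition: build up to 2B.
2B: tangent at (14, 30): λ = (3·14² + 32)/(2·30) ≡ 30/1. 1⁻¹ ≡ 1 (mod 59), so λ ≡ 30·1 ≡ 30.
  x = λ² - 14 - 14 = 900 - 28 ≡ 46; y = λ·(14 - 46) - 30 ≡ 13. → (46, 13)
2B = (46, 13).
Finally 4A + 2B:
(31, 17) + (46, 13). λ = (13 - 17)/(46 - 31) ≡ 55/15 mod 59. 15⁻¹ ≡ 4 (mod 59) since 15·4 = 60 ≡ 1, so λ ≡ 43.
  x = λ² - 31 - 46 = 1849 - 77 ≡ 2; y = λ·(31 - 2) - 17 ≡ 50. → (2, 50)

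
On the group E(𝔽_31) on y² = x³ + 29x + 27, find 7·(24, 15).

Write G = (24, 15).
Double-and-add on 7 = (111)₂. Start with G = (24, 15) for the leading 1-bit.
double: tangent at (24, 15): λ = (3·24² + 29)/(2·15) ≡ 21/30. 30⁻¹ ≡ 30 (mod 31) since 30·30 = 900 ≡ 1, so λ ≡ 21·30 ≡ 10.
  x = λ² - 24 - 24 = 100 - 48 ≡ 21; y = λ·(24 - 21) - 15 ≡ 15. → (21, 15)
add G: (21, 15) + (24, 15). λ = (15 - 15)/(24 - 21) ≡ 0/3 mod 31. 3⁻¹ ≡ 21 (mod 31), so λ ≡ 0.
  x = λ² - 21 - 24 = 0 - 45 ≡ 17; y = λ·(21 - 17) - 15 ≡ 16. → (17, 16)
double: tangent at (17, 16): λ = (3·17² + 29)/(2·16) ≡ 28/1. 1⁻¹ ≡ 1 (mod 31), so λ ≡ 28·1 ≡ 28.
  x = λ² - 17 - 17 = 784 - 34 ≡ 6; y = λ·(17 - 6) - 16 ≡ 13. → (6, 13)
add G: (6, 13) + (24, 15). λ = (15 - 13)/(24 - 6) ≡ 2/18 mod 31. 18⁻¹ ≡ 19 (mod 31), so λ ≡ 7.
  x = λ² - 6 - 24 = 49 - 30 ≡ 19; y = λ·(6 - 19) - 13 ≡ 20. → (19, 20)

(19, 20)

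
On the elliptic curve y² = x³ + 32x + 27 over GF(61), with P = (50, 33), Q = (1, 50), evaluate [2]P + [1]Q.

First 2P:
Repeated addition: build up to 2P.
2P: tangent at (50, 33): λ = (3·50² + 32)/(2·33) ≡ 29/5. 5⁻¹ ≡ 49 (mod 61), so λ ≡ 29·49 ≡ 18.
  x = λ² - 50 - 50 = 324 - 100 ≡ 41; y = λ·(50 - 41) - 33 ≡ 7. → (41, 7)
2P = (41, 7).
Finally 2P + Q:
(41, 7) + (1, 50). λ = (50 - 7)/(1 - 41) ≡ 43/21 mod 61. 21⁻¹ ≡ 32 (mod 61), so λ ≡ 34.
  x = λ² - 41 - 1 = 1156 - 42 ≡ 16; y = λ·(41 - 16) - 7 ≡ 50. → (16, 50)

(16, 50)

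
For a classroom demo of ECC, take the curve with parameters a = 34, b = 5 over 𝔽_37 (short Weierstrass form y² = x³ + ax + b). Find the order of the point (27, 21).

11

2P: tangent at (27, 21): λ = (3·27² + 34)/(2·21) ≡ 1/5. 5⁻¹ ≡ 15 (mod 37) since 5·15 = 75 ≡ 1, so λ ≡ 1·15 ≡ 15.
  x = λ² - 27 - 27 = 225 - 54 ≡ 23; y = λ·(27 - 23) - 21 ≡ 2. → (23, 2)
3P: (23, 2) + (27, 21). λ = (21 - 2)/(27 - 23) ≡ 19/4 mod 37. 4⁻¹ ≡ 28 (mod 37), so λ ≡ 14.
  x = λ² - 23 - 27 = 196 - 50 ≡ 35; y = λ·(23 - 35) - 2 ≡ 15. → (35, 15)
4P: (35, 15) + (27, 21). λ = (21 - 15)/(27 - 35) ≡ 6/29 mod 37. 29⁻¹ ≡ 23 (mod 37), so λ ≡ 27.
  x = λ² - 35 - 27 = 729 - 62 ≡ 1; y = λ·(35 - 1) - 15 ≡ 15. → (1, 15)
5P: (1, 15) + (27, 21). λ = (21 - 15)/(27 - 1) ≡ 6/26 mod 37. 26⁻¹ ≡ 10 (mod 37) since 26·10 = 260 ≡ 1, so λ ≡ 23.
  x = λ² - 1 - 27 = 529 - 28 ≡ 20; y = λ·(1 - 20) - 15 ≡ 29. → (20, 29)
6P: (20, 29) + (27, 21). λ = (21 - 29)/(27 - 20) ≡ 29/7 mod 37. 7⁻¹ ≡ 16 (mod 37), so λ ≡ 20.
  x = λ² - 20 - 27 = 400 - 47 ≡ 20; y = λ·(20 - 20) - 29 ≡ 8. → (20, 8)
7P: (20, 8) + (27, 21). λ = (21 - 8)/(27 - 20) ≡ 13/7 mod 37. 7⁻¹ ≡ 16 (mod 37), so λ ≡ 23.
  x = λ² - 20 - 27 = 529 - 47 ≡ 1; y = λ·(20 - 1) - 8 ≡ 22. → (1, 22)
8P: (1, 22) + (27, 21). λ = (21 - 22)/(27 - 1) ≡ 36/26 mod 37. 26⁻¹ ≡ 10 (mod 37) since 26·10 = 260 ≡ 1, so λ ≡ 27.
  x = λ² - 1 - 27 = 729 - 28 ≡ 35; y = λ·(1 - 35) - 22 ≡ 22. → (35, 22)
9P: (35, 22) + (27, 21). λ = (21 - 22)/(27 - 35) ≡ 36/29 mod 37. 29⁻¹ ≡ 23 (mod 37), so λ ≡ 14.
  x = λ² - 35 - 27 = 196 - 62 ≡ 23; y = λ·(35 - 23) - 22 ≡ 35. → (23, 35)
10P: (23, 35) + (27, 21). λ = (21 - 35)/(27 - 23) ≡ 23/4 mod 37. 4⁻¹ ≡ 28 (mod 37) since 4·28 = 112 ≡ 1, so λ ≡ 15.
  x = λ² - 23 - 27 = 225 - 50 ≡ 27; y = λ·(23 - 27) - 35 ≡ 16. → (27, 16)
11P: (27, 16) + (27, 21): same x and y₁ ≡ -y₂, so the sum is the point at infinity.
11P = the point at infinity, so the order is 11.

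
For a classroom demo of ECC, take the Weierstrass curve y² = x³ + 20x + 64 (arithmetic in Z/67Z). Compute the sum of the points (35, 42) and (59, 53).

(35, 42) + (59, 53). λ = (53 - 42)/(59 - 35) ≡ 11/24 mod 67. 24⁻¹ ≡ 14 (mod 67), so λ ≡ 20.
  x = λ² - 35 - 59 = 400 - 94 ≡ 38; y = λ·(35 - 38) - 42 ≡ 32. → (38, 32)

(38, 32)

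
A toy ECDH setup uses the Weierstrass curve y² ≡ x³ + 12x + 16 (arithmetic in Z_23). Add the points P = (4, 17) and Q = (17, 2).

(10, 20)

(4, 17) + (17, 2). λ = (2 - 17)/(17 - 4) ≡ 8/13 mod 23. 13⁻¹ ≡ 16 (mod 23) since 13·16 = 208 ≡ 1, so λ ≡ 13.
  x = λ² - 4 - 17 = 169 - 21 ≡ 10; y = λ·(4 - 10) - 17 ≡ 20. → (10, 20)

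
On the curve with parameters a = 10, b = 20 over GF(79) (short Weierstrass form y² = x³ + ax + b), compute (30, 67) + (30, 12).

The two points share x = 30 and their y-coordinates satisfy 67 + 12 ≡ 0 (mod 79), so they are inverses. Their sum is O.

O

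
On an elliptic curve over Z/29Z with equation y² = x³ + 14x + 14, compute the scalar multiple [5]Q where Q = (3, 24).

Repeated addition: build up to 5Q.
2Q: tangent at (3, 24): λ = (3·3² + 14)/(2·24) ≡ 12/19. 19⁻¹ ≡ 26 (mod 29), so λ ≡ 12·26 ≡ 22.
  x = λ² - 3 - 3 = 484 - 6 ≡ 14; y = λ·(3 - 14) - 24 ≡ 24. → (14, 24)
3Q: (14, 24) + (3, 24). λ = (24 - 24)/(3 - 14) ≡ 0/18 mod 29. 18⁻¹ ≡ 21 (mod 29) since 18·21 = 378 ≡ 1, so λ ≡ 0.
  x = λ² - 14 - 3 = 0 - 17 ≡ 12; y = λ·(14 - 12) - 24 ≡ 5. → (12, 5)
4Q: (12, 5) + (3, 24). λ = (24 - 5)/(3 - 12) ≡ 19/20 mod 29. 20⁻¹ ≡ 16 (mod 29), so λ ≡ 14.
  x = λ² - 12 - 3 = 196 - 15 ≡ 7; y = λ·(12 - 7) - 5 ≡ 7. → (7, 7)
5Q: (7, 7) + (3, 24). λ = (24 - 7)/(3 - 7) ≡ 17/25 mod 29. 25⁻¹ ≡ 7 (mod 29), so λ ≡ 3.
  x = λ² - 7 - 3 = 9 - 10 ≡ 28; y = λ·(7 - 28) - 7 ≡ 17. → (28, 17)

(28, 17)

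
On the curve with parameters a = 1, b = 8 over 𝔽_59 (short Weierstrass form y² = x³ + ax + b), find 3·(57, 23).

Write P = (57, 23).
Repeated addition: build up to 3P.
2P: tangent at (57, 23): λ = (3·57² + 1)/(2·23) ≡ 13/46. 46⁻¹ ≡ 9 (mod 59), so λ ≡ 13·9 ≡ 58.
  x = λ² - 57 - 57 = 3364 - 114 ≡ 5; y = λ·(57 - 5) - 23 ≡ 43. → (5, 43)
3P: (5, 43) + (57, 23). λ = (23 - 43)/(57 - 5) ≡ 39/52 mod 59. 52⁻¹ ≡ 42 (mod 59), so λ ≡ 45.
  x = λ² - 5 - 57 = 2025 - 62 ≡ 16; y = λ·(5 - 16) - 43 ≡ 52. → (16, 52)

(16, 52)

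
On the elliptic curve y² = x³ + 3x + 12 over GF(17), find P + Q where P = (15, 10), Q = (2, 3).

(2, 14)

(15, 10) + (2, 3). λ = (3 - 10)/(2 - 15) ≡ 10/4 mod 17. 4⁻¹ ≡ 13 (mod 17), so λ ≡ 11.
  x = λ² - 15 - 2 = 121 - 17 ≡ 2; y = λ·(15 - 2) - 10 ≡ 14. → (2, 14)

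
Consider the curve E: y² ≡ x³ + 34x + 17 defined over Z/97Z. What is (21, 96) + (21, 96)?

tangent at (21, 96): λ = (3·21² + 34)/(2·96) ≡ 96/95. 95⁻¹ ≡ 48 (mod 97) since 95·48 = 4560 ≡ 1, so λ ≡ 96·48 ≡ 49.
  x = λ² - 21 - 21 = 2401 - 42 ≡ 31; y = λ·(21 - 31) - 96 ≡ 93. → (31, 93)

(31, 93)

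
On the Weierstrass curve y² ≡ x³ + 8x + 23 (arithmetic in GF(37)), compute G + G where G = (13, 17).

(12, 21)

tangent at (13, 17): λ = (3·13² + 8)/(2·17) ≡ 34/34. 34⁻¹ ≡ 12 (mod 37), so λ ≡ 34·12 ≡ 1.
  x = λ² - 13 - 13 = 1 - 26 ≡ 12; y = λ·(13 - 12) - 17 ≡ 21. → (12, 21)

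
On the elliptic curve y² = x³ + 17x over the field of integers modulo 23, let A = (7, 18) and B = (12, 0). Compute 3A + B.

(21, 21)

First 3A:
Repeated addition: build up to 3A.
2A: tangent at (7, 18): λ = (3·7² + 17)/(2·18) ≡ 3/13. 13⁻¹ ≡ 16 (mod 23) since 13·16 = 208 ≡ 1, so λ ≡ 3·16 ≡ 2.
  x = λ² - 7 - 7 = 4 - 14 ≡ 13; y = λ·(7 - 13) - 18 ≡ 16. → (13, 16)
3A: (13, 16) + (7, 18). λ = (18 - 16)/(7 - 13) ≡ 2/17 mod 23. 17⁻¹ ≡ 19 (mod 23), so λ ≡ 15.
  x = λ² - 13 - 7 = 225 - 20 ≡ 21; y = λ·(13 - 21) - 16 ≡ 2. → (21, 2)
3A = (21, 2).
Finally 3A + B:
(21, 2) + (12, 0). λ = (0 - 2)/(12 - 21) ≡ 21/14 mod 23. 14⁻¹ ≡ 5 (mod 23), so λ ≡ 13.
  x = λ² - 21 - 12 = 169 - 33 ≡ 21; y = λ·(21 - 21) - 2 ≡ 21. → (21, 21)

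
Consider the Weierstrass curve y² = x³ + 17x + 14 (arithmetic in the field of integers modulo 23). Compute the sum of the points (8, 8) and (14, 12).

(8, 8) + (14, 12). λ = (12 - 8)/(14 - 8) ≡ 4/6 mod 23. 6⁻¹ ≡ 4 (mod 23) since 6·4 = 24 ≡ 1, so λ ≡ 16.
  x = λ² - 8 - 14 = 256 - 22 ≡ 4; y = λ·(8 - 4) - 8 ≡ 10. → (4, 10)

(4, 10)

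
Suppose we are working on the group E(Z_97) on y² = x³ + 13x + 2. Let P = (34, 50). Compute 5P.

(80, 3)

Double-and-add on 5 = (101)₂. Start with P = (34, 50) for the leading 1-bit.
double: tangent at (34, 50): λ = (3·34² + 13)/(2·50) ≡ 86/3. 3⁻¹ ≡ 65 (mod 97) since 3·65 = 195 ≡ 1, so λ ≡ 86·65 ≡ 61.
  x = λ² - 34 - 34 = 3721 - 68 ≡ 64; y = λ·(34 - 64) - 50 ≡ 60. → (64, 60)
double: tangent at (64, 60): λ = (3·64² + 13)/(2·60) ≡ 79/23. 23⁻¹ ≡ 38 (mod 97), so λ ≡ 79·38 ≡ 92.
  x = λ² - 64 - 64 = 8464 - 128 ≡ 91; y = λ·(64 - 91) - 60 ≡ 75. → (91, 75)
add P: (91, 75) + (34, 50). λ = (50 - 75)/(34 - 91) ≡ 72/40 mod 97. 40⁻¹ ≡ 17 (mod 97), so λ ≡ 60.
  x = λ² - 91 - 34 = 3600 - 125 ≡ 80; y = λ·(91 - 80) - 75 ≡ 3. → (80, 3)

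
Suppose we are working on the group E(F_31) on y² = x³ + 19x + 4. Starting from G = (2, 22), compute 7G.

(16, 8)

Double-and-add on 7 = (111)₂. Start with G = (2, 22) for the leading 1-bit.
double: tangent at (2, 22): λ = (3·2² + 19)/(2·22) ≡ 0/13. 13⁻¹ ≡ 12 (mod 31), so λ ≡ 0·12 ≡ 0.
  x = λ² - 2 - 2 = 0 - 4 ≡ 27; y = λ·(2 - 27) - 22 ≡ 9. → (27, 9)
add G: (27, 9) + (2, 22). λ = (22 - 9)/(2 - 27) ≡ 13/6 mod 31. 6⁻¹ ≡ 26 (mod 31), so λ ≡ 28.
  x = λ² - 27 - 2 = 784 - 29 ≡ 11; y = λ·(27 - 11) - 9 ≡ 5. → (11, 5)
double: tangent at (11, 5): λ = (3·11² + 19)/(2·5) ≡ 10/10. 10⁻¹ ≡ 28 (mod 31) since 10·28 = 280 ≡ 1, so λ ≡ 10·28 ≡ 1.
  x = λ² - 11 - 11 = 1 - 22 ≡ 10; y = λ·(11 - 10) - 5 ≡ 27. → (10, 27)
add G: (10, 27) + (2, 22). λ = (22 - 27)/(2 - 10) ≡ 26/23 mod 31. 23⁻¹ ≡ 27 (mod 31), so λ ≡ 20.
  x = λ² - 10 - 2 = 400 - 12 ≡ 16; y = λ·(10 - 16) - 27 ≡ 8. → (16, 8)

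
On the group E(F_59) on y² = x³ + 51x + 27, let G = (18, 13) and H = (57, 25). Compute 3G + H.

First 3G:
Repeated addition: build up to 3G.
2G: tangent at (18, 13): λ = (3·18² + 51)/(2·13) ≡ 20/26. 26⁻¹ ≡ 25 (mod 59), so λ ≡ 20·25 ≡ 28.
  x = λ² - 18 - 18 = 784 - 36 ≡ 40; y = λ·(18 - 40) - 13 ≡ 20. → (40, 20)
3G: (40, 20) + (18, 13). λ = (13 - 20)/(18 - 40) ≡ 52/37 mod 59. 37⁻¹ ≡ 8 (mod 59) since 37·8 = 296 ≡ 1, so λ ≡ 3.
  x = λ² - 40 - 18 = 9 - 58 ≡ 10; y = λ·(40 - 10) - 20 ≡ 11. → (10, 11)
3G = (10, 11).
Finally 3G + H:
(10, 11) + (57, 25). λ = (25 - 11)/(57 - 10) ≡ 14/47 mod 59. 47⁻¹ ≡ 54 (mod 59), so λ ≡ 48.
  x = λ² - 10 - 57 = 2304 - 67 ≡ 54; y = λ·(10 - 54) - 11 ≡ 1. → (54, 1)

(54, 1)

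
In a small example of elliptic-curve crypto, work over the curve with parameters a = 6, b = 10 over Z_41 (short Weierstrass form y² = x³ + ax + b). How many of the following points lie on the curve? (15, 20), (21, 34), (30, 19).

2

(15, 20): 20² ≡ 31, rhs ≡ 31 → on.
(21, 34): 34² ≡ 8, rhs ≡ 8 → on.
(30, 19): 19² ≡ 33, rhs ≡ 7 → off.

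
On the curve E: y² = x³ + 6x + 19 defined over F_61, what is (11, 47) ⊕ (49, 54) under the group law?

(11, 47) + (49, 54). λ = (54 - 47)/(49 - 11) ≡ 7/38 mod 61. 38⁻¹ ≡ 53 (mod 61) since 38·53 = 2014 ≡ 1, so λ ≡ 5.
  x = λ² - 11 - 49 = 25 - 60 ≡ 26; y = λ·(11 - 26) - 47 ≡ 0. → (26, 0)

(26, 0)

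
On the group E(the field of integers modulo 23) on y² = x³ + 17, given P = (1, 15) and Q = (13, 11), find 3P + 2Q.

(21, 20)

First 3P:
Repeated addition: build up to 3P.
2P: tangent at (1, 15): λ = (3·1² + 0)/(2·15) ≡ 3/7. 7⁻¹ ≡ 10 (mod 23), so λ ≡ 3·10 ≡ 7.
  x = λ² - 1 - 1 = 49 - 2 ≡ 1; y = λ·(1 - 1) - 15 ≡ 8. → (1, 8)
3P: (1, 8) + (1, 15): same x and y₁ ≡ -y₂, so the sum is ∞.
3P = ∞.
Next 2Q:
Repeated addition: build up to 2Q.
2Q: tangent at (13, 11): λ = (3·13² + 0)/(2·11) ≡ 1/22. 22⁻¹ ≡ 22 (mod 23) since 22·22 = 484 ≡ 1, so λ ≡ 1·22 ≡ 22.
  x = λ² - 13 - 13 = 484 - 26 ≡ 21; y = λ·(13 - 21) - 11 ≡ 20. → (21, 20)
2Q = (21, 20).
Finally 3P + 2Q:
∞ + (21, 20) = (21, 20) (identity).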